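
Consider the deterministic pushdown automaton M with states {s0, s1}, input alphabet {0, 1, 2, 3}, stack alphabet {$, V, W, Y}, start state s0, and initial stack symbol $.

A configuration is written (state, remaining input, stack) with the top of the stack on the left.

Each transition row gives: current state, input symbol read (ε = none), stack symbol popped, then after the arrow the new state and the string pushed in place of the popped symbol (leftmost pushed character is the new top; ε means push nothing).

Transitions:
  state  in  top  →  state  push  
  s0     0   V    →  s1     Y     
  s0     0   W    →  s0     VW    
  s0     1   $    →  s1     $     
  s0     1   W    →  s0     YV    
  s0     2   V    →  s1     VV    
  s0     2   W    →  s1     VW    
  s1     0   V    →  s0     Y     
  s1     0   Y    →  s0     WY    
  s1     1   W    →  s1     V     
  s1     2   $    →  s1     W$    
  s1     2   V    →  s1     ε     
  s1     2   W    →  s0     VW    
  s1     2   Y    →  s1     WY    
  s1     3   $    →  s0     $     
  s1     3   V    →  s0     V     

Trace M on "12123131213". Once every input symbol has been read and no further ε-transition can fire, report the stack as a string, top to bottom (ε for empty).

(s0, 12123131213, $)
  read 1, top $: go to s1, push $ → (s1, 2123131213, $)
  read 2, top $: go to s1, push W$ → (s1, 123131213, W$)
  read 1, top W: go to s1, push V → (s1, 23131213, V$)
  read 2, top V: go to s1, push ε → (s1, 3131213, $)
  read 3, top $: go to s0, push $ → (s0, 131213, $)
  read 1, top $: go to s1, push $ → (s1, 31213, $)
  read 3, top $: go to s0, push $ → (s0, 1213, $)
  read 1, top $: go to s1, push $ → (s1, 213, $)
  read 2, top $: go to s1, push W$ → (s1, 13, W$)
  read 1, top W: go to s1, push V → (s1, 3, V$)
  read 3, top V: go to s0, push V → (s0, ε, V$)
All input consumed in state s0 with stack V$.

V$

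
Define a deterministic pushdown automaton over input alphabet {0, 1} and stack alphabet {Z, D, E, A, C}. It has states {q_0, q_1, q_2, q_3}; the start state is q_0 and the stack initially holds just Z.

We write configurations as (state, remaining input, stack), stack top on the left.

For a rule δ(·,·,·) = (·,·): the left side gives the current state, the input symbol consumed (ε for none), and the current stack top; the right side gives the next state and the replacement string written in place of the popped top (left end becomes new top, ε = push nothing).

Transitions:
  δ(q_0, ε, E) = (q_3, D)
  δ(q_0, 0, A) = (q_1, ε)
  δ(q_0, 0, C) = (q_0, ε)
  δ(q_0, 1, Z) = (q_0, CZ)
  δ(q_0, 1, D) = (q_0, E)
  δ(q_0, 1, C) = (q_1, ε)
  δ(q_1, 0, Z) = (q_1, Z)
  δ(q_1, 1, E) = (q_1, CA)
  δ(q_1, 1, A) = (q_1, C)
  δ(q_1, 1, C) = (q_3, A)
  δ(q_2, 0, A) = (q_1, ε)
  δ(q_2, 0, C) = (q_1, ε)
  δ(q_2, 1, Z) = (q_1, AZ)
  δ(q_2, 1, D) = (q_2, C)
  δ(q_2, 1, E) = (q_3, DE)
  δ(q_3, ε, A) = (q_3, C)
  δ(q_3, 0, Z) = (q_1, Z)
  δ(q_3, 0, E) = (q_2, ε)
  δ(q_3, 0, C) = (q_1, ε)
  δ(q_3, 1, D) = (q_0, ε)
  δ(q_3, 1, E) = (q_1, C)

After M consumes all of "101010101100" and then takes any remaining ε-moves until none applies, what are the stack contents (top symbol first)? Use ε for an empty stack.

Z

(q_0, 101010101100, Z) ⊢ (q_0, 01010101100, CZ) ⊢ (q_0, 1010101100, Z) ⊢ (q_0, 010101100, CZ) ⊢ (q_0, 10101100, Z) ⊢ (q_0, 0101100, CZ) ⊢ (q_0, 101100, Z) ⊢ (q_0, 01100, CZ) ⊢ (q_0, 1100, Z) ⊢ (q_0, 100, CZ) ⊢ (q_1, 00, Z) ⊢ (q_1, 0, Z) ⊢ (q_1, ε, Z)
All input consumed in state q_1 with stack Z.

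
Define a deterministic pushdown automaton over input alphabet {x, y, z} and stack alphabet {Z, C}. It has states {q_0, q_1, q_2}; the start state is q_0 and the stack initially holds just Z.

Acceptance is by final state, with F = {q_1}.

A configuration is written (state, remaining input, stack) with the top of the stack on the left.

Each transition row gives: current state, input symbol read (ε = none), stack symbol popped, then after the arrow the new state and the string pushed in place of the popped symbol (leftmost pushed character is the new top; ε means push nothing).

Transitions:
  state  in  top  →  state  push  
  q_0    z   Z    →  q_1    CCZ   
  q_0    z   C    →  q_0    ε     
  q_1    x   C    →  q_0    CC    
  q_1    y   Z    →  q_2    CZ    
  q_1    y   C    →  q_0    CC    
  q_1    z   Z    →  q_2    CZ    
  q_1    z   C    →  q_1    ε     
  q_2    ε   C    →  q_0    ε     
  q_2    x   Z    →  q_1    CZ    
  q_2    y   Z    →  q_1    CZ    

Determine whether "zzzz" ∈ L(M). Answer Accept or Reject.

(q_0, zzzz, Z)
  read z, top Z: go to q_1, push CCZ → (q_1, zzz, CCZ)
  read z, top C: go to q_1, push ε → (q_1, zz, CZ)
  read z, top C: go to q_1, push ε → (q_1, z, Z)
  read z, top Z: go to q_2, push CZ → (q_2, ε, CZ)
  ε-move, top C: go to q_0, push ε → (q_0, ε, Z)
All input consumed; state q_0 ∉ F and no further ε-move applies.

Reject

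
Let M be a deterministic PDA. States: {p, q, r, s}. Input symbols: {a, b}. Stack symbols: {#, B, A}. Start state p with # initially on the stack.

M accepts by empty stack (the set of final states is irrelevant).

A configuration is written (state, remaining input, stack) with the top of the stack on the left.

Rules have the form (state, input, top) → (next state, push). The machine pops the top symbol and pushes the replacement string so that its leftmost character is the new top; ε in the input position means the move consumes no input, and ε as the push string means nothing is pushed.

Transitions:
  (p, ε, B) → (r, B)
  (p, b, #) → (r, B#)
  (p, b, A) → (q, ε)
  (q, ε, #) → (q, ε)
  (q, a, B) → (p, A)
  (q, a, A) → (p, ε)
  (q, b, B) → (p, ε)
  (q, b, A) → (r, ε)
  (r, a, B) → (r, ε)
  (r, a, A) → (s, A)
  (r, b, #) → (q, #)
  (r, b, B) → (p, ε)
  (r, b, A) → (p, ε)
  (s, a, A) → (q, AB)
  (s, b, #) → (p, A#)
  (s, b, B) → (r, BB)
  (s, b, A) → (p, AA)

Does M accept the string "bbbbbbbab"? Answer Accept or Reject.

(p, bbbbbbbab, #)
  read b, top #: go to r, push B# → (r, bbbbbbab, B#)
  read b, top B: go to p, push ε → (p, bbbbbab, #)
  read b, top #: go to r, push B# → (r, bbbbab, B#)
  read b, top B: go to p, push ε → (p, bbbab, #)
  read b, top #: go to r, push B# → (r, bbab, B#)
  read b, top B: go to p, push ε → (p, bab, #)
  read b, top #: go to r, push B# → (r, ab, B#)
  read a, top B: go to r, push ε → (r, b, #)
  read b, top #: go to q, push # → (q, ε, #)
  ε-move, top #: go to q, push ε → (q, ε, ε)
All input consumed and the stack is empty.

Accept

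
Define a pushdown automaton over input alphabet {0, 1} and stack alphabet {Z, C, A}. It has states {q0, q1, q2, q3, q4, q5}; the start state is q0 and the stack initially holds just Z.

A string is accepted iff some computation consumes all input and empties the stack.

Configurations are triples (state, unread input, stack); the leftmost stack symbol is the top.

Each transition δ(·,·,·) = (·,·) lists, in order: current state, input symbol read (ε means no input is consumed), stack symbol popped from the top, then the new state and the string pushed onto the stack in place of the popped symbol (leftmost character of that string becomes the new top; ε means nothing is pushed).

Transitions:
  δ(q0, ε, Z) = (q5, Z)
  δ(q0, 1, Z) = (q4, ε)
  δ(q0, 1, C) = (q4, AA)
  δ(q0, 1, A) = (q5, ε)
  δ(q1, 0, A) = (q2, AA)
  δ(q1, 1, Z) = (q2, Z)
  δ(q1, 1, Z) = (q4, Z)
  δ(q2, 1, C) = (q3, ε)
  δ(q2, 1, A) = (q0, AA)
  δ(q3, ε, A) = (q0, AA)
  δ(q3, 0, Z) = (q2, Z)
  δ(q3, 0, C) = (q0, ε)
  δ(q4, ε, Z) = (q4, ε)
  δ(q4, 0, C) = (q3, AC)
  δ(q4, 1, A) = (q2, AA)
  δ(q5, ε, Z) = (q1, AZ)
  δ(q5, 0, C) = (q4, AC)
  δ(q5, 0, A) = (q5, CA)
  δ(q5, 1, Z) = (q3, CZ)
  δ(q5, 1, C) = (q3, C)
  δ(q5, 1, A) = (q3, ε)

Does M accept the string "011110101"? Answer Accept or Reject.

No computation consumes all input and empties the stack.

Reject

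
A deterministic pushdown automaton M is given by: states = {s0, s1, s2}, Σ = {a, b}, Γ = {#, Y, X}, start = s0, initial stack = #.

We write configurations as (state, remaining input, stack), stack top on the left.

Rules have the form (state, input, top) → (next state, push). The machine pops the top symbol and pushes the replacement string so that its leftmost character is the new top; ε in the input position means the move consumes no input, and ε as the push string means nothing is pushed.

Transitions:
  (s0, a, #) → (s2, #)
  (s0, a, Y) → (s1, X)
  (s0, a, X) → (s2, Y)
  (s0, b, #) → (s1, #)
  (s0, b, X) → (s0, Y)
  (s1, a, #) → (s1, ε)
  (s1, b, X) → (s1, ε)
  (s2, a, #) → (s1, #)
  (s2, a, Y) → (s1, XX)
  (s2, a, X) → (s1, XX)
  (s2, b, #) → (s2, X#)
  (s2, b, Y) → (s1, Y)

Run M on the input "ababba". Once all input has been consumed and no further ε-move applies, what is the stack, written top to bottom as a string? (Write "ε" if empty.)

(s0, ababba, #)
  read a, top #: go to s2, push # → (s2, babba, #)
  read b, top #: go to s2, push X# → (s2, abba, X#)
  read a, top X: go to s1, push XX → (s1, bba, XX#)
  read b, top X: go to s1, push ε → (s1, ba, X#)
  read b, top X: go to s1, push ε → (s1, a, #)
  read a, top #: go to s1, push ε → (s1, ε, ε)
All input consumed in state s1 with stack ε.

ε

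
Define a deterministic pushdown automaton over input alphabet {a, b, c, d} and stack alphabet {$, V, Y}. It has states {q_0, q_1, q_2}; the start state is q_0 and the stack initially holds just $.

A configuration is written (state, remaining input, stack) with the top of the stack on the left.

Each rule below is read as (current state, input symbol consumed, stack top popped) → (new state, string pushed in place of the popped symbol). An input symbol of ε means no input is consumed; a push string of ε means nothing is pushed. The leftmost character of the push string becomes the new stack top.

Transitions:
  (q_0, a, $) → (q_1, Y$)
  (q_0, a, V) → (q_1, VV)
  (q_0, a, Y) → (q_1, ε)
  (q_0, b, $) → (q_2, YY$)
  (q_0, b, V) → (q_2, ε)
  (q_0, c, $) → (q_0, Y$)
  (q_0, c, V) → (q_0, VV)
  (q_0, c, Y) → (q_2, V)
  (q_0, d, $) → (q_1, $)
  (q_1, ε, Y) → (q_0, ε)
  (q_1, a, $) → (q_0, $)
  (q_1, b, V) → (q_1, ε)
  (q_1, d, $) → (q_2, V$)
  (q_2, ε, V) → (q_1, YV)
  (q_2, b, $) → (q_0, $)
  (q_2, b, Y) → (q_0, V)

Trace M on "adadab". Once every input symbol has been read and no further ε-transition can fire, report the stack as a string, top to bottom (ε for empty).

YY$

(q_0, adadab, $) ⊢ (q_1, dadab, Y$) ⊢ (q_0, dadab, $) ⊢ (q_1, adab, $) ⊢ (q_0, dab, $) ⊢ (q_1, ab, $) ⊢ (q_0, b, $) ⊢ (q_2, ε, YY$)
All input consumed in state q_2 with stack YY$.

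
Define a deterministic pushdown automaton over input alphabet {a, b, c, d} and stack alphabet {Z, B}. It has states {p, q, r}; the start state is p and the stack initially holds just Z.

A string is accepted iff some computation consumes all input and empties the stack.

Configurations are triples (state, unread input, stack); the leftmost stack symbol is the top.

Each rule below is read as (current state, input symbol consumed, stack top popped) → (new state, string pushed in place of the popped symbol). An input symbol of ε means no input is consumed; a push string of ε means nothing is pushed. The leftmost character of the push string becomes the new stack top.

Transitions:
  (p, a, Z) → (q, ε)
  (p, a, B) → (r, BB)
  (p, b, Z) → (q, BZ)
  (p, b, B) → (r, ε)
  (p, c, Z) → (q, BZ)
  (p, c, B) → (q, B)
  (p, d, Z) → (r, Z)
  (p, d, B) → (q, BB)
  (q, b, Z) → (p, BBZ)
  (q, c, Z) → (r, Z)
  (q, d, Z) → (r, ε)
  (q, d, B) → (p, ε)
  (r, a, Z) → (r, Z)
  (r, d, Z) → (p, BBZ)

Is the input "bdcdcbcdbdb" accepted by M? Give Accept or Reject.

(p, bdcdcbcdbdb, Z)
  read b, top Z: go to q, push BZ → (q, dcdcbcdbdb, BZ)
  read d, top B: go to p, push ε → (p, cdcbcdbdb, Z)
  read c, top Z: go to q, push BZ → (q, dcbcdbdb, BZ)
  read d, top B: go to p, push ε → (p, cbcdbdb, Z)
  read c, top Z: go to q, push BZ → (q, bcdbdb, BZ)
No transition applies at (q, bcdbdb, BZ); input not fully consumed.

Reject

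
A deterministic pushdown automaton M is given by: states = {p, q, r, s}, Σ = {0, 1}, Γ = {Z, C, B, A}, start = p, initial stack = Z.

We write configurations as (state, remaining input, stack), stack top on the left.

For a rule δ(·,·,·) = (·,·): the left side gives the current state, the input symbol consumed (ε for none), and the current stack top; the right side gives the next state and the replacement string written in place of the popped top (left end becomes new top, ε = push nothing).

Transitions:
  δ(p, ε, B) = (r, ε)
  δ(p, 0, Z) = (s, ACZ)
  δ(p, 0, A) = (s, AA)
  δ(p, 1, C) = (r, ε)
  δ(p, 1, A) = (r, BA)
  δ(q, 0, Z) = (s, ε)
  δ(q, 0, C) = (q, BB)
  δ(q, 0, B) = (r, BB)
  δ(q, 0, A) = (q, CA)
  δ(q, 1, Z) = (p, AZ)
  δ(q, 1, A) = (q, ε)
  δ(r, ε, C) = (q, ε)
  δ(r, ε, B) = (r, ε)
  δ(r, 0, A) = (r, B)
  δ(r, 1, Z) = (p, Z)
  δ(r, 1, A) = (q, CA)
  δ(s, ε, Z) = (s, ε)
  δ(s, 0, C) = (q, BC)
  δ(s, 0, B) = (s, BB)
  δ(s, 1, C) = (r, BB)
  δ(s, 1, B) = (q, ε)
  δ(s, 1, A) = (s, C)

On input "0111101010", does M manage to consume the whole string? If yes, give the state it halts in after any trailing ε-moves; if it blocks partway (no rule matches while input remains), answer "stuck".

q

(p, 0111101010, Z) ⊢ (s, 111101010, ACZ) ⊢ (s, 11101010, CCZ) ⊢ (r, 1101010, BBCZ) ⊢ (r, 1101010, BCZ) ⊢ (r, 1101010, CZ) ⊢ (q, 1101010, Z) ⊢ (p, 101010, AZ) ⊢ (r, 01010, BAZ) ⊢ (r, 01010, AZ) ⊢ (r, 1010, BZ) ⊢ (r, 1010, Z) ⊢ (p, 010, Z) ⊢ (s, 10, ACZ) ⊢ (s, 0, CCZ) ⊢ (q, ε, BCCZ)
All input consumed; M is in state q.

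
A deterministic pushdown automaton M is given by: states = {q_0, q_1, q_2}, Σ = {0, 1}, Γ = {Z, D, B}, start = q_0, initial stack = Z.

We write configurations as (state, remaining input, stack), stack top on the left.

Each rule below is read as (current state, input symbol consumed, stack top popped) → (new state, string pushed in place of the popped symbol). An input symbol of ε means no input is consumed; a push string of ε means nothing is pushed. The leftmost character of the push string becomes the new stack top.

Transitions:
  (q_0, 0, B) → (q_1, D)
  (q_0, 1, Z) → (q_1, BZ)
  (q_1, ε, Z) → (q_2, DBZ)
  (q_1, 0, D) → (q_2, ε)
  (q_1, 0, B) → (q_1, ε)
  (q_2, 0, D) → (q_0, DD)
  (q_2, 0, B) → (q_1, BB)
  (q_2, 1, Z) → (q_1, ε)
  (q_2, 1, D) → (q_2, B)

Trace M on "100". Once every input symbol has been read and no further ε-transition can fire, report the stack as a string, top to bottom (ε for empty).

DDBZ

(q_0, 100, Z) ⊢ (q_1, 00, BZ) ⊢ (q_1, 0, Z) ⊢ (q_2, 0, DBZ) ⊢ (q_0, ε, DDBZ)
All input consumed in state q_0 with stack DDBZ.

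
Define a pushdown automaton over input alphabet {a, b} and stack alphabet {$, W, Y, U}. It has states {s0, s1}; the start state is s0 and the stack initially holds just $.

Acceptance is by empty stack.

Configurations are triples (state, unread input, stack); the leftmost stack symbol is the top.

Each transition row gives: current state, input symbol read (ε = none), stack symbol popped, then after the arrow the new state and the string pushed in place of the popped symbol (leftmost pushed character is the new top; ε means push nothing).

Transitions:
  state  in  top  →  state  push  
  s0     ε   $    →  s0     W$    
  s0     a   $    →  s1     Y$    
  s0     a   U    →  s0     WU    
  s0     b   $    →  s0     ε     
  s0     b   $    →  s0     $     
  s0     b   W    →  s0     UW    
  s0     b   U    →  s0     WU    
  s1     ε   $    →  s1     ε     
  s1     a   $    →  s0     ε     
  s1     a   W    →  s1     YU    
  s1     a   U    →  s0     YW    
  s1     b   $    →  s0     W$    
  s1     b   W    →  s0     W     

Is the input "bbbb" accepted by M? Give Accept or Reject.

One accepting computation: (s0, bbbb, $) ⊢ (s0, bbb, $) ⊢ (s0, bb, $) ⊢ (s0, b, $) ⊢ (s0, ε, ε)
All input consumed and the stack is empty.

Accept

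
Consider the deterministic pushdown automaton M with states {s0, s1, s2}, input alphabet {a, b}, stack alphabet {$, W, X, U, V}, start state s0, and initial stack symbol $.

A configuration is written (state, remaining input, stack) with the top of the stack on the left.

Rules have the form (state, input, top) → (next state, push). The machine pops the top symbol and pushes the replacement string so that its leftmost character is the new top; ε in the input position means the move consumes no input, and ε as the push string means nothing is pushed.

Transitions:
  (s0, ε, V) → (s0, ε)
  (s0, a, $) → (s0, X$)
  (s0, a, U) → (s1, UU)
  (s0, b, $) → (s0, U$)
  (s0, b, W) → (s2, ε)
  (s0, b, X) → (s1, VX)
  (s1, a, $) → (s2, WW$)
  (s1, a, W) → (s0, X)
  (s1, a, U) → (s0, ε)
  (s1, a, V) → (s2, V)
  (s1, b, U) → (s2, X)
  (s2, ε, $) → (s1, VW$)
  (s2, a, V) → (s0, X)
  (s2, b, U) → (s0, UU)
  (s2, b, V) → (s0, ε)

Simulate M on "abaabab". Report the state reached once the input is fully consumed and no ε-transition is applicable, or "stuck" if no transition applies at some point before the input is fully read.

s0

(s0, abaabab, $)
  read a, top $: go to s0, push X$ → (s0, baabab, X$)
  read b, top X: go to s1, push VX → (s1, aabab, VX$)
  read a, top V: go to s2, push V → (s2, abab, VX$)
  read a, top V: go to s0, push X → (s0, bab, XX$)
  read b, top X: go to s1, push VX → (s1, ab, VXX$)
  read a, top V: go to s2, push V → (s2, b, VXX$)
  read b, top V: go to s0, push ε → (s0, ε, XX$)
All input consumed; M is in state s0.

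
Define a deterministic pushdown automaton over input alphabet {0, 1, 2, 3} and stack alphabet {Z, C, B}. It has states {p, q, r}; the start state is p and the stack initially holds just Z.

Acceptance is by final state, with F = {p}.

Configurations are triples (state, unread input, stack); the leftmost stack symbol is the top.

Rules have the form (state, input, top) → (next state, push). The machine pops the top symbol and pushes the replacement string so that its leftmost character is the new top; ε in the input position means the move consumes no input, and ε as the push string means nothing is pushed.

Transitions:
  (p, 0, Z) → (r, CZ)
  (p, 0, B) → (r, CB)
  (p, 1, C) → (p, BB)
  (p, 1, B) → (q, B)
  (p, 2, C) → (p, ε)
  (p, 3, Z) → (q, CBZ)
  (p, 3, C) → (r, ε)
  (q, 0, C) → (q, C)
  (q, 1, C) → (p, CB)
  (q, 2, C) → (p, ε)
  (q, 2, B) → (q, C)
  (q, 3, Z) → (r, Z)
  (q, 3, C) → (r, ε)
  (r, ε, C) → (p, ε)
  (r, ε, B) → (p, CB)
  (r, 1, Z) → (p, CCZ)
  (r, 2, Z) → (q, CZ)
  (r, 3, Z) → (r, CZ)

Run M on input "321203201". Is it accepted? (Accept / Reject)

(p, 321203201, Z)
  read 3, top Z: go to q, push CBZ → (q, 21203201, CBZ)
  read 2, top C: go to p, push ε → (p, 1203201, BZ)
  read 1, top B: go to q, push B → (q, 203201, BZ)
  read 2, top B: go to q, push C → (q, 03201, CZ)
  read 0, top C: go to q, push C → (q, 3201, CZ)
  read 3, top C: go to r, push ε → (r, 201, Z)
  read 2, top Z: go to q, push CZ → (q, 01, CZ)
  read 0, top C: go to q, push C → (q, 1, CZ)
  read 1, top C: go to p, push CB → (p, ε, CBZ)
All input consumed; state p ∈ F.

Accept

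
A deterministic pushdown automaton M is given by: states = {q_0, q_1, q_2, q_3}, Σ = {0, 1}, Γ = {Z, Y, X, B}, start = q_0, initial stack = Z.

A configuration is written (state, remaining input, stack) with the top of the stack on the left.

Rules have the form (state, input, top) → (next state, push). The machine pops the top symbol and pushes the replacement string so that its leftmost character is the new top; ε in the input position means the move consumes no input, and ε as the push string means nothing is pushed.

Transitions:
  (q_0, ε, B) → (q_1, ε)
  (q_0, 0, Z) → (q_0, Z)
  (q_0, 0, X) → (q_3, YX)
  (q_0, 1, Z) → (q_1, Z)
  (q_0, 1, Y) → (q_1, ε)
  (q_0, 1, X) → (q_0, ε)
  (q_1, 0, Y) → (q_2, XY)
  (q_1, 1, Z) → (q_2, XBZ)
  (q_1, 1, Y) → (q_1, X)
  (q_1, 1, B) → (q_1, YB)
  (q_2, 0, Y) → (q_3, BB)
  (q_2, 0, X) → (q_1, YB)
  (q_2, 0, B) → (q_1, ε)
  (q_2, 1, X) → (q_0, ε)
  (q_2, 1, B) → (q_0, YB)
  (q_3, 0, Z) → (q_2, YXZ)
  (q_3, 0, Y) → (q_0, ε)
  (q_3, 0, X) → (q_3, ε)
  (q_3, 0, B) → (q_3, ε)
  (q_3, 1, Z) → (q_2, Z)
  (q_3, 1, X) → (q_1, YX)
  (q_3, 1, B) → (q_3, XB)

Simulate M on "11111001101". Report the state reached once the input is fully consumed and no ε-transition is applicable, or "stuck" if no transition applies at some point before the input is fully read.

stuck

(q_0, 11111001101, Z)
  read 1, top Z: go to q_1, push Z → (q_1, 1111001101, Z)
  read 1, top Z: go to q_2, push XBZ → (q_2, 111001101, XBZ)
  read 1, top X: go to q_0, push ε → (q_0, 11001101, BZ)
  ε-move, top B: go to q_1, push ε → (q_1, 11001101, Z)
  read 1, top Z: go to q_2, push XBZ → (q_2, 1001101, XBZ)
  read 1, top X: go to q_0, push ε → (q_0, 001101, BZ)
  ε-move, top B: go to q_1, push ε → (q_1, 001101, Z)
No transition for (q_1, 0, top Z); M blocks with input 001101 remaining.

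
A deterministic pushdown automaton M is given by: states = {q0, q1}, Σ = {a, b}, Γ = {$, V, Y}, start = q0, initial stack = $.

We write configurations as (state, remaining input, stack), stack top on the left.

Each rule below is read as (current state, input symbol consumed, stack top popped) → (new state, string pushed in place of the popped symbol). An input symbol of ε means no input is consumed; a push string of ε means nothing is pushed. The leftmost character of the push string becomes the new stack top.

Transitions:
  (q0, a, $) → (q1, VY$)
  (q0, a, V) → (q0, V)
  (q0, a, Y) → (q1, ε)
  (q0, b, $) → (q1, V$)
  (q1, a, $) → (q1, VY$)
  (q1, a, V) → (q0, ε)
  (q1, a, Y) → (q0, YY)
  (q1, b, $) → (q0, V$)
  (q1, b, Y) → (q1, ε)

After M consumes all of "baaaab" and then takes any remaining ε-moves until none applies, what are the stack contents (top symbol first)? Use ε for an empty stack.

(q0, baaaab, $)
  read b, top $: go to q1, push V$ → (q1, aaaab, V$)
  read a, top V: go to q0, push ε → (q0, aaab, $)
  read a, top $: go to q1, push VY$ → (q1, aab, VY$)
  read a, top V: go to q0, push ε → (q0, ab, Y$)
  read a, top Y: go to q1, push ε → (q1, b, $)
  read b, top $: go to q0, push V$ → (q0, ε, V$)
All input consumed in state q0 with stack V$.

V$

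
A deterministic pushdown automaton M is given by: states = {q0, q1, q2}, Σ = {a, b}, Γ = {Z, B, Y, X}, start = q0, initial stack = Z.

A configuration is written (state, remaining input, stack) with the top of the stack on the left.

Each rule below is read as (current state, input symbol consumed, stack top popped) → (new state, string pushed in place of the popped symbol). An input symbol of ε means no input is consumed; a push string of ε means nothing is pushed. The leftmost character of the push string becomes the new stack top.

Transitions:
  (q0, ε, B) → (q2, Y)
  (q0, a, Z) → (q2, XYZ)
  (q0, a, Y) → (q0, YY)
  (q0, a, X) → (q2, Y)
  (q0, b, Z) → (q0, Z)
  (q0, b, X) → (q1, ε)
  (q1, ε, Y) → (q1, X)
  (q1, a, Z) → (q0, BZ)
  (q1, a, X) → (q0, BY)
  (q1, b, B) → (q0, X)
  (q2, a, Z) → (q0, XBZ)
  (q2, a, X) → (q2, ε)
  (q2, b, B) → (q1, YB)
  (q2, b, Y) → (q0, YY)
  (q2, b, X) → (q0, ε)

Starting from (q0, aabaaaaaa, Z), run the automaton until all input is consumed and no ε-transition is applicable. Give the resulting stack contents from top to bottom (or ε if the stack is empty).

(q0, aabaaaaaa, Z)
  read a, top Z: go to q2, push XYZ → (q2, abaaaaaa, XYZ)
  read a, top X: go to q2, push ε → (q2, baaaaaa, YZ)
  read b, top Y: go to q0, push YY → (q0, aaaaaa, YYZ)
  read a, top Y: go to q0, push YY → (q0, aaaaa, YYYZ)
  read a, top Y: go to q0, push YY → (q0, aaaa, YYYYZ)
  read a, top Y: go to q0, push YY → (q0, aaa, YYYYYZ)
  read a, top Y: go to q0, push YY → (q0, aa, YYYYYYZ)
  read a, top Y: go to q0, push YY → (q0, a, YYYYYYYZ)
  read a, top Y: go to q0, push YY → (q0, ε, YYYYYYYYZ)
All input consumed in state q0 with stack YYYYYYYYZ.

YYYYYYYYZ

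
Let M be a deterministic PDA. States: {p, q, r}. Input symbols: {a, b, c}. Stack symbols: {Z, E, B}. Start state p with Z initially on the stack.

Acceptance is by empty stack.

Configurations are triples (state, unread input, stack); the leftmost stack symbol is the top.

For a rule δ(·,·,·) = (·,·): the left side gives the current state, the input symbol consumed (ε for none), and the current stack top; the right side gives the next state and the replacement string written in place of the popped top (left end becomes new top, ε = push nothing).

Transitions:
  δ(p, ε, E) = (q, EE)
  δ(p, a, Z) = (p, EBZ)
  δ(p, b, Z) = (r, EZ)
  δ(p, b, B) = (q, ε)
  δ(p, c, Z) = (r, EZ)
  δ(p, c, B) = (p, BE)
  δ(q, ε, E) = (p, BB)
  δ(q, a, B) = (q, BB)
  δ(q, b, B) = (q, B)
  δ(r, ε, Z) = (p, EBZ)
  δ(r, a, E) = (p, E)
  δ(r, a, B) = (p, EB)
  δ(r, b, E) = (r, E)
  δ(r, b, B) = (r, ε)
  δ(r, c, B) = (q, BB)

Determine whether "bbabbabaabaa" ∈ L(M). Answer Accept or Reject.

(p, bbabbabaabaa, Z) ⊢ (r, babbabaabaa, EZ) ⊢ (r, abbabaabaa, EZ) ⊢ (p, bbabaabaa, EZ) ⊢ (q, bbabaabaa, EEZ) ⊢ (p, bbabaabaa, BBEZ) ⊢ (q, babaabaa, BEZ) ⊢ (q, abaabaa, BEZ) ⊢ (q, baabaa, BBEZ) ⊢ (q, aabaa, BBEZ) ⊢ (q, abaa, BBBEZ) ⊢ (q, baa, BBBBEZ) ⊢ (q, aa, BBBBEZ) ⊢ (q, a, BBBBBEZ) ⊢ (q, ε, BBBBBBEZ)
All input consumed; stack is BBBBBBEZ, not empty, and no further ε-move applies.

Reject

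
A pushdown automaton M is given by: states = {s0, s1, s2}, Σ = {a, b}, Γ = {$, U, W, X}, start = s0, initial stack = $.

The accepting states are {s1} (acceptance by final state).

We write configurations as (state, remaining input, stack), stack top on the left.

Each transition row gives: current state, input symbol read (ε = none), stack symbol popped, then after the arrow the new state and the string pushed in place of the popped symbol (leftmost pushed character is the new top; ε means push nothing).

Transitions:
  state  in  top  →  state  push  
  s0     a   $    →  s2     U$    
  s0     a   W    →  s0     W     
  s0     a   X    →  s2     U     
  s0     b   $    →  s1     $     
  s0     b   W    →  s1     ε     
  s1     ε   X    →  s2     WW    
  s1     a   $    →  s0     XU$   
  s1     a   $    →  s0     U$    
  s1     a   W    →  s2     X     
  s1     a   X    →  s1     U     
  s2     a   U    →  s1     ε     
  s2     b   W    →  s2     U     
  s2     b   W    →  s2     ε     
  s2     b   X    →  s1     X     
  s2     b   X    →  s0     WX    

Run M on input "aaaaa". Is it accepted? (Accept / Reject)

One accepting computation: (s0, aaaaa, $) ⊢ (s2, aaaa, U$) ⊢ (s1, aaa, $) ⊢ (s0, aa, XU$) ⊢ (s2, a, UU$) ⊢ (s1, ε, U$)
All input consumed and state s1 ∈ F.

Accept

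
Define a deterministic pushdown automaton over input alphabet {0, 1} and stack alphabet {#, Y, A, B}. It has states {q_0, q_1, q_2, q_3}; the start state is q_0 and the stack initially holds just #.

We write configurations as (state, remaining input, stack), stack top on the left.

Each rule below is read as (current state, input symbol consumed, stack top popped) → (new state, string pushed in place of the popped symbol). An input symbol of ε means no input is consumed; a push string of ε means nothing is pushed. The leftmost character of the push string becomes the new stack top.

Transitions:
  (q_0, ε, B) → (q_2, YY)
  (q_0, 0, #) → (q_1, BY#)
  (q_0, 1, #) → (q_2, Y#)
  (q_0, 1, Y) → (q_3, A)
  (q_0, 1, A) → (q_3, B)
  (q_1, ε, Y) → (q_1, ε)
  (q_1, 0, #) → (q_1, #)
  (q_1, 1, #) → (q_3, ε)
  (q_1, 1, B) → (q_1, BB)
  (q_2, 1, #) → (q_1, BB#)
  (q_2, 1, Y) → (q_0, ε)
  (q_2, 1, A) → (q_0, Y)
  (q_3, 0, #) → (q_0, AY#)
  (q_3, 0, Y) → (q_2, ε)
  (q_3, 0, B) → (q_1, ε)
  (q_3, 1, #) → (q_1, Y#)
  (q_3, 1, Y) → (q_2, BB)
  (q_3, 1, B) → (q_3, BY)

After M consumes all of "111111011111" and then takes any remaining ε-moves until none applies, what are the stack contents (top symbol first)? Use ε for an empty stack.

BBBBBBY#

(q_0, 111111011111, #) ⊢ (q_2, 11111011111, Y#) ⊢ (q_0, 1111011111, #) ⊢ (q_2, 111011111, Y#) ⊢ (q_0, 11011111, #) ⊢ (q_2, 1011111, Y#) ⊢ (q_0, 011111, #) ⊢ (q_1, 11111, BY#) ⊢ (q_1, 1111, BBY#) ⊢ (q_1, 111, BBBY#) ⊢ (q_1, 11, BBBBY#) ⊢ (q_1, 1, BBBBBY#) ⊢ (q_1, ε, BBBBBBY#)
All input consumed in state q_1 with stack BBBBBBY#.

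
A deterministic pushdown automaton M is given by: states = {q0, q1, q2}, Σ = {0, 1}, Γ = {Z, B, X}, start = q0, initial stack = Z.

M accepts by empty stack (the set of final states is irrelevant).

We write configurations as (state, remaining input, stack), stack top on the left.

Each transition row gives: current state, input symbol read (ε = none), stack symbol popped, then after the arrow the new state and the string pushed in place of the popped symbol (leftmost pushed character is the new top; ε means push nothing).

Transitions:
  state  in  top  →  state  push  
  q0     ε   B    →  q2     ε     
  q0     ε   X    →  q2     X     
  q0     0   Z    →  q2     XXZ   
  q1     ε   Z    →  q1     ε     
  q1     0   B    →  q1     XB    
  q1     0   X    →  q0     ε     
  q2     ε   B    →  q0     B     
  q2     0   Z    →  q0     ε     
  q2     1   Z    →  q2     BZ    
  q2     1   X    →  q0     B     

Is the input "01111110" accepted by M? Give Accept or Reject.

Accept

(q0, 01111110, Z)
  read 0, top Z: go to q2, push XXZ → (q2, 1111110, XXZ)
  read 1, top X: go to q0, push B → (q0, 111110, BXZ)
  ε-move, top B: go to q2, push ε → (q2, 111110, XZ)
  read 1, top X: go to q0, push B → (q0, 11110, BZ)
  ε-move, top B: go to q2, push ε → (q2, 11110, Z)
  read 1, top Z: go to q2, push BZ → (q2, 1110, BZ)
  ε-move, top B: go to q0, push B → (q0, 1110, BZ)
  ε-move, top B: go to q2, push ε → (q2, 1110, Z)
  read 1, top Z: go to q2, push BZ → (q2, 110, BZ)
  ε-move, top B: go to q0, push B → (q0, 110, BZ)
  ε-move, top B: go to q2, push ε → (q2, 110, Z)
  read 1, top Z: go to q2, push BZ → (q2, 10, BZ)
  ε-move, top B: go to q0, push B → (q0, 10, BZ)
  ε-move, top B: go to q2, push ε → (q2, 10, Z)
  read 1, top Z: go to q2, push BZ → (q2, 0, BZ)
  ε-move, top B: go to q0, push B → (q0, 0, BZ)
  ε-move, top B: go to q2, push ε → (q2, 0, Z)
  read 0, top Z: go to q0, push ε → (q0, ε, ε)
All input consumed and the stack is empty.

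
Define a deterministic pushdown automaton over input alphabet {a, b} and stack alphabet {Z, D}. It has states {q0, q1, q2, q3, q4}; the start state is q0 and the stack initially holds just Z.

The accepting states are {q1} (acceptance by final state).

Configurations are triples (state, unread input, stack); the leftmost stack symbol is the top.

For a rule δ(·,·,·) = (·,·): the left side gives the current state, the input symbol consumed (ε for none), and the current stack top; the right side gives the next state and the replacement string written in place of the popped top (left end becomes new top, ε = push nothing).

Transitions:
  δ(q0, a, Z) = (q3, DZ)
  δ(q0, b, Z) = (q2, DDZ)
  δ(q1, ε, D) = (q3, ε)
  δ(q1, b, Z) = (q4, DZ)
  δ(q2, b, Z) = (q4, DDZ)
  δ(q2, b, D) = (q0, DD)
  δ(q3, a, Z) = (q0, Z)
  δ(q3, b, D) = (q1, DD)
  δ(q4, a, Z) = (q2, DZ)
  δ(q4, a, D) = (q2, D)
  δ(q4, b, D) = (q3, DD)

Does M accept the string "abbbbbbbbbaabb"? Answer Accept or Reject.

Reject

(q0, abbbbbbbbbaabb, Z)
  read a, top Z: go to q3, push DZ → (q3, bbbbbbbbbaabb, DZ)
  read b, top D: go to q1, push DD → (q1, bbbbbbbbaabb, DDZ)
  ε-move, top D: go to q3, push ε → (q3, bbbbbbbbaabb, DZ)
  read b, top D: go to q1, push DD → (q1, bbbbbbbaabb, DDZ)
  ε-move, top D: go to q3, push ε → (q3, bbbbbbbaabb, DZ)
  read b, top D: go to q1, push DD → (q1, bbbbbbaabb, DDZ)
  ε-move, top D: go to q3, push ε → (q3, bbbbbbaabb, DZ)
  read b, top D: go to q1, push DD → (q1, bbbbbaabb, DDZ)
  ε-move, top D: go to q3, push ε → (q3, bbbbbaabb, DZ)
  read b, top D: go to q1, push DD → (q1, bbbbaabb, DDZ)
  ε-move, top D: go to q3, push ε → (q3, bbbbaabb, DZ)
  read b, top D: go to q1, push DD → (q1, bbbaabb, DDZ)
  ε-move, top D: go to q3, push ε → (q3, bbbaabb, DZ)
  read b, top D: go to q1, push DD → (q1, bbaabb, DDZ)
  ε-move, top D: go to q3, push ε → (q3, bbaabb, DZ)
  read b, top D: go to q1, push DD → (q1, baabb, DDZ)
  ε-move, top D: go to q3, push ε → (q3, baabb, DZ)
  read b, top D: go to q1, push DD → (q1, aabb, DDZ)
  ε-move, top D: go to q3, push ε → (q3, aabb, DZ)
No transition applies at (q3, aabb, DZ); input not fully consumed.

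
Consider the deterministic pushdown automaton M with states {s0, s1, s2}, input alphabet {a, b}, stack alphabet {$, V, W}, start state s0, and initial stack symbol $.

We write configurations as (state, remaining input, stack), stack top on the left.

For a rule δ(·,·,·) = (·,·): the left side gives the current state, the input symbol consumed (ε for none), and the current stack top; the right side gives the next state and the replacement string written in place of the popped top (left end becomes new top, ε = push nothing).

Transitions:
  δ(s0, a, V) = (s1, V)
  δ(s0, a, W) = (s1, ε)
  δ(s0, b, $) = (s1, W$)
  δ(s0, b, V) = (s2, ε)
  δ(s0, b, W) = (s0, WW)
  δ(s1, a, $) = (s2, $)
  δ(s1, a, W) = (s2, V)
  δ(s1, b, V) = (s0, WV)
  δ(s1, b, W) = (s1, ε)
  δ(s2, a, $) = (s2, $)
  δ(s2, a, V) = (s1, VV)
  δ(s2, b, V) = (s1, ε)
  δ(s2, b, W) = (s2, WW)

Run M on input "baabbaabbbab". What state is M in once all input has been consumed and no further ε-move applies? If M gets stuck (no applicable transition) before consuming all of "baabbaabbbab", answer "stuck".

s1

(s0, baabbaabbbab, $) ⊢ (s1, aabbaabbbab, W$) ⊢ (s2, abbaabbbab, V$) ⊢ (s1, bbaabbbab, VV$) ⊢ (s0, baabbbab, WVV$) ⊢ (s0, aabbbab, WWVV$) ⊢ (s1, abbbab, WVV$) ⊢ (s2, bbbab, VVV$) ⊢ (s1, bbab, VV$) ⊢ (s0, bab, WVV$) ⊢ (s0, ab, WWVV$) ⊢ (s1, b, WVV$) ⊢ (s1, ε, VV$)
All input consumed; M is in state s1.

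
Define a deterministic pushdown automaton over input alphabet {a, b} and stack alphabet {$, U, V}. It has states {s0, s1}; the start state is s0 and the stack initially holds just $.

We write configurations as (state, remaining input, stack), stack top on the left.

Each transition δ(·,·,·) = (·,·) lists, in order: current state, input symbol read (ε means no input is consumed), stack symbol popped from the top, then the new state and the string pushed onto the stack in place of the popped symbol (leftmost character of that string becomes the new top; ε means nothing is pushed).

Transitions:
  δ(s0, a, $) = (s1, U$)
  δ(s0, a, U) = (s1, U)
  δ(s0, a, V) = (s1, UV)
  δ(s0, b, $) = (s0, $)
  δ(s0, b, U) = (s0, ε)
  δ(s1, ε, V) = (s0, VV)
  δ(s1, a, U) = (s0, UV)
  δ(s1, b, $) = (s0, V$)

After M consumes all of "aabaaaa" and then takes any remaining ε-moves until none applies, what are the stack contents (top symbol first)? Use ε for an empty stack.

(s0, aabaaaa, $)
  read a, top $: go to s1, push U$ → (s1, abaaaa, U$)
  read a, top U: go to s0, push UV → (s0, baaaa, UV$)
  read b, top U: go to s0, push ε → (s0, aaaa, V$)
  read a, top V: go to s1, push UV → (s1, aaa, UV$)
  read a, top U: go to s0, push UV → (s0, aa, UVV$)
  read a, top U: go to s1, push U → (s1, a, UVV$)
  read a, top U: go to s0, push UV → (s0, ε, UVVV$)
All input consumed in state s0 with stack UVVV$.

UVVV$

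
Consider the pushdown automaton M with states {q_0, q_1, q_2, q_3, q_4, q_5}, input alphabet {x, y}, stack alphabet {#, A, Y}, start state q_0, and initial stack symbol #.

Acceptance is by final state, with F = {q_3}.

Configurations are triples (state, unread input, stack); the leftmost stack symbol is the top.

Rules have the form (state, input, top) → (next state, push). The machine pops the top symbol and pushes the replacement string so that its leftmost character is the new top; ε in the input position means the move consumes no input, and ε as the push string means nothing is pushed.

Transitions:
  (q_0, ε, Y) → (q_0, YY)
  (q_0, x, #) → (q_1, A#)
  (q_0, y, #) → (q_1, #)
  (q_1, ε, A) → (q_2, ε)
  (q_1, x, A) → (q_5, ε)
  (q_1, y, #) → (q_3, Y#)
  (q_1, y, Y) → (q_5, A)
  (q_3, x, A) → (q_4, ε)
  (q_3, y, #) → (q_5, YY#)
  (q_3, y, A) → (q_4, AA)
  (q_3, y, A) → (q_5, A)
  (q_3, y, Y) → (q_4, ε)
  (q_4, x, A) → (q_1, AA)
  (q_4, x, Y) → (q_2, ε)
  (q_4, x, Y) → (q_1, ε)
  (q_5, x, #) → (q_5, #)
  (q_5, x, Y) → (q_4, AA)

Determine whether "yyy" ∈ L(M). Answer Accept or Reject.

Reject

No computation consumes all input and reaches a final state.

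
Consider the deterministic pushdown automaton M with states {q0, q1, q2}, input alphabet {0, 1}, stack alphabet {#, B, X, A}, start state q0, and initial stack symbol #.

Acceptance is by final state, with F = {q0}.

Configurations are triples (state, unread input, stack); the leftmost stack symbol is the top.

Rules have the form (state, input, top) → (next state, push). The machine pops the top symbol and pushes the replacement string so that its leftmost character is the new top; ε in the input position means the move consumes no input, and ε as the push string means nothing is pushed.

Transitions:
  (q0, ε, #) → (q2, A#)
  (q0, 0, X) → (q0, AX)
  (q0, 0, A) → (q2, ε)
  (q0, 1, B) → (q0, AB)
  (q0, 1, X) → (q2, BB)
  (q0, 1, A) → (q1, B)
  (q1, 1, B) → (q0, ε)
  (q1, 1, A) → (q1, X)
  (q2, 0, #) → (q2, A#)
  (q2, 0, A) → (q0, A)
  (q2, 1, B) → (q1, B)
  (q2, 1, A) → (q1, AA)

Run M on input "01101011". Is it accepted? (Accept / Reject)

Reject

(q0, 01101011, #)
  ε-move, top #: go to q2, push A# → (q2, 01101011, A#)
  read 0, top A: go to q0, push A → (q0, 1101011, A#)
  read 1, top A: go to q1, push B → (q1, 101011, B#)
  read 1, top B: go to q0, push ε → (q0, 01011, #)
  ε-move, top #: go to q2, push A# → (q2, 01011, A#)
  read 0, top A: go to q0, push A → (q0, 1011, A#)
  read 1, top A: go to q1, push B → (q1, 011, B#)
No transition applies at (q1, 011, B#); input not fully consumed.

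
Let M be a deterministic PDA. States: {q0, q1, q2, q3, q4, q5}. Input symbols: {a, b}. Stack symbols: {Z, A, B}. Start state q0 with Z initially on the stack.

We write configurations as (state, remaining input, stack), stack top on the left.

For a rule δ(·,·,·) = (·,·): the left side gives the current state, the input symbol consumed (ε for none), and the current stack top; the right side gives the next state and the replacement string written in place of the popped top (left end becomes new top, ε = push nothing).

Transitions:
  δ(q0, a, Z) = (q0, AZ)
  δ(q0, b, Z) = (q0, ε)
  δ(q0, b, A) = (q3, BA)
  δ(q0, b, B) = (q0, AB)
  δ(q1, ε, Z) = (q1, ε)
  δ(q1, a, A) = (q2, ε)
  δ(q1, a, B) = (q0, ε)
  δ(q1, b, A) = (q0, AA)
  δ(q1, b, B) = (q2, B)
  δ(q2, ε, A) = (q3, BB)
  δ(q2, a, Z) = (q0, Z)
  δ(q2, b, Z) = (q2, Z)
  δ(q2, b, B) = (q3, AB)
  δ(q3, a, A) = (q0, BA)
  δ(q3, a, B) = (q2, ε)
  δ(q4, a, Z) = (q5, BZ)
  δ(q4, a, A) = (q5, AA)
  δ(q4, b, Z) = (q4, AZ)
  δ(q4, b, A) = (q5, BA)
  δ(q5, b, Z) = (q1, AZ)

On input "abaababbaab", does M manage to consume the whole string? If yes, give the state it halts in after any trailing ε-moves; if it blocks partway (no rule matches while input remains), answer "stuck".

q3

(q0, abaababbaab, Z)
  read a, top Z: go to q0, push AZ → (q0, baababbaab, AZ)
  read b, top A: go to q3, push BA → (q3, aababbaab, BAZ)
  read a, top B: go to q2, push ε → (q2, ababbaab, AZ)
  ε-move, top A: go to q3, push BB → (q3, ababbaab, BBZ)
  read a, top B: go to q2, push ε → (q2, babbaab, BZ)
  read b, top B: go to q3, push AB → (q3, abbaab, ABZ)
  read a, top A: go to q0, push BA → (q0, bbaab, BABZ)
  read b, top B: go to q0, push AB → (q0, baab, ABABZ)
  read b, top A: go to q3, push BA → (q3, aab, BABABZ)
  read a, top B: go to q2, push ε → (q2, ab, ABABZ)
  ε-move, top A: go to q3, push BB → (q3, ab, BBBABZ)
  read a, top B: go to q2, push ε → (q2, b, BBABZ)
  read b, top B: go to q3, push AB → (q3, ε, ABBABZ)
All input consumed; M is in state q3.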